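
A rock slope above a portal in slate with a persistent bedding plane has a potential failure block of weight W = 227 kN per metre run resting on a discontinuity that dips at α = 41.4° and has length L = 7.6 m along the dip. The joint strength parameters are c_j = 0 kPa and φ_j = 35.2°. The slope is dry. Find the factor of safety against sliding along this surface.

Resolving the block weight along and normal to the plane and applying the Mohr–Coulomb strength on the joint:
N' = W cosα = 227·cos41.4° = 170.3 kN/m
Driving force T = W sinα = 227·sin41.4° = 150.1 kN/m
Resisting force R = c_j·L + N'·tanφ_j = 0·7.6 + 170.3·tan35.2° = 0.0 + 120.1 = 120.1 kN/m
FS = R / T = 120.1 / 150.1 = 0.800

FS = 0.80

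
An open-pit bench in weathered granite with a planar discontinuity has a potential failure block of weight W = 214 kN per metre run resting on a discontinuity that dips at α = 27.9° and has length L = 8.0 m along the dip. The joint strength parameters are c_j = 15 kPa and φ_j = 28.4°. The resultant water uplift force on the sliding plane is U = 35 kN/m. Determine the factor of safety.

Resolving the block weight along and normal to the plane and applying the Mohr–Coulomb strength on the joint:
N' = W cosα − U = 214·cos27.9° − 35 = 154.1 kN/m
Driving force T = W sinα = 214·sin27.9° = 100.1 kN/m
Resisting force R = c_j·L + N'·tanφ_j = 15·8.0 + 154.1·tan28.4° = 120.0 + 83.3 = 203.3 kN/m
FS = R / T = 203.3 / 100.1 = 2.031

FS = 2.03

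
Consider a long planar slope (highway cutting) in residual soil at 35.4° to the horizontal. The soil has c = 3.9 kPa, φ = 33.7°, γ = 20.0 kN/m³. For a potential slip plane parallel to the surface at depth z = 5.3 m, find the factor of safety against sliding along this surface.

FS = 1.02

For an infinite slope with a slip plane parallel to the surface (no pore pressure): FS = [c + γz cos²β tanφ] / [γz sinβ cosβ].
γz = 20.0·5.3 = 106.00 kN/m²
Numerator = 3.9 + 106.00·cos²35.4°·tan33.7° = 3.9 + 106.00·0.6644·0.6669 = 50.871 kPa
Denominator = 106.00·sin35.4°·cos35.4° = 106.00·0.5793·0.8151 = 50.052 kPa
FS = 50.871 / 50.052 = 1.016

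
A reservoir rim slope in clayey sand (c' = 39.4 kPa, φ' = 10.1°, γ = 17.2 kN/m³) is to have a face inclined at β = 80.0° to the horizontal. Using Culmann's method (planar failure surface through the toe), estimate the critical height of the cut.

Culmann's analysis gives the critical failure plane at α_cr = (β + φ')/2 = (80.0 + 10.1)/2 = 45.0°, and the critical height
H_c = (4c'/γ) · sinβ cosφ' / [1 − cos(β − φ')]
    = (4·39.4/17.2) · sin80.0°·cos10.1° / [1 − cos(69.9°)]
    = 9.163 · 0.9848·0.9845 / [1 − 0.3437]
    = 9.163 · 0.9695 / 0.6563
    = 13.54 m

H_c = 13.54 m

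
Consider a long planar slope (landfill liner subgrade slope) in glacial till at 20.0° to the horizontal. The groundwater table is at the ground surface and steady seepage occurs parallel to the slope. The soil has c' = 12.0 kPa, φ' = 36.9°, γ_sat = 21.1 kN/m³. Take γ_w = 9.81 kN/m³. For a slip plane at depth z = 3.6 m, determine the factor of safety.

With seepage parallel to the slope and the water table at the surface, the effective normal stress on the slip plane uses the buoyant unit weight γ' = γ_sat − γ_w while the driving shear stress uses γ_sat:
FS = [c' + γ' z cos²β tanφ'] / [γ_sat z sinβ cosβ]
γ' = 21.1 − 9.81 = 11.29 kN/m³
Numerator = 12.0 + 11.29·3.6·cos²20.0°·tan36.9° = 12.0 + 11.29·3.6·0.8830·0.7508 = 38.947 kPa
Denominator = 21.1·3.6·sin20.0°·cos20.0° = 21.1·3.6·0.3420·0.9397 = 24.413 kPa
FS = 38.947 / 24.413 = 1.595

FS = 1.60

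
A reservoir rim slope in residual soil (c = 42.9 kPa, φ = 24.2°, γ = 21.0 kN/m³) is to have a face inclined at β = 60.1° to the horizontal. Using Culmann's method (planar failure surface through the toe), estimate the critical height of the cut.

Culmann's analysis gives the critical failure plane at α_cr = (β + φ)/2 = (60.1 + 24.2)/2 = 42.1°, and the critical height
H_c = (4c/γ) · sinβ cosφ / [1 − cos(β − φ)]
    = (4·42.9/21.0) · sin60.1°·cos24.2° / [1 − cos(35.9°)]
    = 8.171 · 0.8669·0.9121 / [1 − 0.8100]
    = 8.171 · 0.7907 / 0.1900
    = 34.01 m

H_c = 34.01 m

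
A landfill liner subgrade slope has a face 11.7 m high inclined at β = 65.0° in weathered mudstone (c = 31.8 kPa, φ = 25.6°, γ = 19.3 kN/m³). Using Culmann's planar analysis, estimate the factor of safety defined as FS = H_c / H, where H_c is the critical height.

FS = 2.03

H_c = (4c/γ) · sinβ cosφ / [1 − cos(β − φ)]
    = (4·31.8/19.3) · sin65.0°·cos25.6° / [1 − cos39.4°]
    = 6.591 · 0.8173 / 0.2273 = 23.70 m
FS = H_c / H = 23.70 / 11.7 = 2.026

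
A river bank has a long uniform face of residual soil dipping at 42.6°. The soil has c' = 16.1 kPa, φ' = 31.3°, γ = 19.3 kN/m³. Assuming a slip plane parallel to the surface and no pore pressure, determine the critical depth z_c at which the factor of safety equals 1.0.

z_c = 4.94 m

Setting FS = 1.00 in FS = [c' + γz cos²β tanφ'] / [γz sinβ cosβ] and solving for z:
z = c' / [γ cosβ (FS·sinβ − cosβ·tanφ')]
  = 16.1 / [19.3·cos42.6°·(1.00·sin42.6° − cos42.6°·tan31.3°)]
  = 16.1 / [19.3·0.7361·(1.00·0.6769 − 0.7361·0.6080)]
  = 16.1 / 3.2579 = 4.942 m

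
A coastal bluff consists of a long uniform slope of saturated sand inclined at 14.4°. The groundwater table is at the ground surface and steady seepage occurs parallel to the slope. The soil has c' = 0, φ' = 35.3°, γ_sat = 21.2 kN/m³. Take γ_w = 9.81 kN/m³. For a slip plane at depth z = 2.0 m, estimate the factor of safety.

FS = 1.48

With seepage parallel to the slope and the water table at the surface, the effective normal stress on the slip plane uses the buoyant unit weight γ' = γ_sat − γ_w while the driving shear stress uses γ_sat:
FS = [c' + γ' z cos²β tanφ'] / [γ_sat z sinβ cosβ]
(For c' = 0 this reduces to FS = (γ'/γ_sat)·tanφ'/tanβ.)
γ' = 21.2 − 9.81 = 11.39 kN/m³
Numerator = 0.0 + 11.39·2.0·cos²14.4°·tan35.3° = 0.0 + 11.39·2.0·0.9382·0.7080 = 15.132 kPa
Denominator = 21.2·2.0·sin14.4°·cos14.4° = 21.2·2.0·0.2487·0.9686 = 10.213 kPa
FS = 15.132 / 10.213 = 1.482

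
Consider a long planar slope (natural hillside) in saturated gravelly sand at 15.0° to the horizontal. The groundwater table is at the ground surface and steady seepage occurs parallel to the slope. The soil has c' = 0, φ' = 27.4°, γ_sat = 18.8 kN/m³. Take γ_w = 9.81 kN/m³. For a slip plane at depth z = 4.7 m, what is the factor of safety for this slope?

With seepage parallel to the slope and the water table at the surface, the effective normal stress on the slip plane uses the buoyant unit weight γ' = γ_sat − γ_w while the driving shear stress uses γ_sat:
FS = [c' + γ' z cos²β tanφ'] / [γ_sat z sinβ cosβ]
(For c' = 0 this reduces to FS = (γ'/γ_sat)·tanφ'/tanβ.)
γ' = 18.8 − 9.81 = 8.99 kN/m³
Numerator = 0.0 + 8.99·4.7·cos²15.0°·tan27.4° = 0.0 + 8.99·4.7·0.9330·0.5184 = 20.435 kPa
Denominator = 18.8·4.7·sin15.0°·cos15.0° = 18.8·4.7·0.2588·0.9659 = 22.090 kPa
FS = 20.435 / 22.090 = 0.925

FS = 0.93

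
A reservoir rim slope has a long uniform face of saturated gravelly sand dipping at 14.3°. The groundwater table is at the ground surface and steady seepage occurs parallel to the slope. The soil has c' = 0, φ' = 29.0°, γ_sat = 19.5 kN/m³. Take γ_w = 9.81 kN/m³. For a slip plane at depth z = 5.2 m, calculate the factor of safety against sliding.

With seepage parallel to the slope and the water table at the surface, the effective normal stress on the slip plane uses the buoyant unit weight γ' = γ_sat − γ_w while the driving shear stress uses γ_sat:
FS = [c' + γ' z cos²β tanφ'] / [γ_sat z sinβ cosβ]
(For c' = 0 this reduces to FS = (γ'/γ_sat)·tanφ'/tanβ.)
γ' = 19.5 − 9.81 = 9.69 kN/m³
Numerator = 0.0 + 9.69·5.2·cos²14.3°·tan29.0° = 0.0 + 9.69·5.2·0.9390·0.5543 = 26.227 kPa
Denominator = 19.5·5.2·sin14.3°·cos14.3° = 19.5·5.2·0.2470·0.9690 = 24.270 kPa
FS = 26.227 / 24.270 = 1.081

FS = 1.08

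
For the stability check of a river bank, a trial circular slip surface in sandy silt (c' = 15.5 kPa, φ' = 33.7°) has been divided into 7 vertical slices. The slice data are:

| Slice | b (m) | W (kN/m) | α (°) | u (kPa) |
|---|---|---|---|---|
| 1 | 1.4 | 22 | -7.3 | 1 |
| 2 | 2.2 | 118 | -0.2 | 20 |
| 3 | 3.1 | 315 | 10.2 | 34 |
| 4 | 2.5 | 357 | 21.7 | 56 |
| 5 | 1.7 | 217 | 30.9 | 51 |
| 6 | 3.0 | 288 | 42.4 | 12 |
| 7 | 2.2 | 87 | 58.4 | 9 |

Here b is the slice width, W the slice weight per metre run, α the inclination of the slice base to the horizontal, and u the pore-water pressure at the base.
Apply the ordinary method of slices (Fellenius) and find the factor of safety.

FS = 1.41

Ordinary method of slices: FS = Σ[c'·Δl_i + (W_i cosα_i − u_i·Δl_i)·tanφ'] / Σ W_i sinα_i, with Δl_i = b_i / cosα_i.
Slice 1: Δl = 1.4/cos(-7.3°) = 1.411 m; N'_1 = 22·cos(-7.3°) − 1·1.411 = 20.4; c'Δl = 21.88; W sinα = -2.8
Slice 2: Δl = 2.2/cos(-0.2°) = 2.200 m; N'_2 = 118·cos(-0.2°) − 20·2.200 = 74.0; c'Δl = 34.10; W sinα = -0.4
Slice 3: Δl = 3.1/cos10.2° = 3.150 m; N'_3 = 315·cos10.2° − 34·3.150 = 202.9; c'Δl = 48.82; W sinα = 55.8
Slice 4: Δl = 2.5/cos21.7° = 2.691 m; N'_4 = 357·cos21.7° − 56·2.691 = 181.0; c'Δl = 41.71; W sinα = 132.0
Slice 5: Δl = 1.7/cos30.9° = 1.981 m; N'_5 = 217·cos30.9° − 51·1.981 = 85.2; c'Δl = 30.71; W sinα = 111.4
Slice 6: Δl = 3.0/cos42.4° = 4.063 m; N'_6 = 288·cos42.4° − 12·4.063 = 163.9; c'Δl = 62.97; W sinα = 194.2
Slice 7: Δl = 2.2/cos58.4° = 4.199 m; N'_7 = 87·cos58.4° − 9·4.199 = 7.8; c'Δl = 65.08; W sinα = 74.1
Σc'Δl = 305.3 kN/m; ΣN' = 735.2 kN/m; ΣW sinα = 564.3 kN/m
Resisting = 305.3 + 735.2·tan33.7° = 305.3 + 490.3 = 795.6 kN/m
FS = 795.6 / 564.3 = 1.410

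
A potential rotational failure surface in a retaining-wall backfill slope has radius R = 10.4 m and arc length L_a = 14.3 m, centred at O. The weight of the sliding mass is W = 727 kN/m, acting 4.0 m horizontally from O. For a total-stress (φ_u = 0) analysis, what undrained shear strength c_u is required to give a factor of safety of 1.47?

FS = c_u·L_a·R / (W·d), so c_u = FS·W·d / (L_a·R).
c_u = 1.47·727·4.0 / (14.30·10.4) = 4274.8 / 148.72 = 28.74 kPa

c_u = 28.7 kPa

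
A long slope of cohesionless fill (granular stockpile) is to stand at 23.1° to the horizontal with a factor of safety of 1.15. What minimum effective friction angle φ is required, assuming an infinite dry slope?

φ = 26.1°

FS = tanφ/tanβ ⇒ tanφ = FS · tanβ = 1.15 · tan23.1° = 0.4905
φ = arctan(0.4905) = 26.13°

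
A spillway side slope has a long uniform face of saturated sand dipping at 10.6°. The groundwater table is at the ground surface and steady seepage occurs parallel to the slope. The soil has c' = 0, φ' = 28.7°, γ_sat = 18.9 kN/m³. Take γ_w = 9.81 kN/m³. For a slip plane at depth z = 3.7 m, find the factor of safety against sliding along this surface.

FS = 1.41

With seepage parallel to the slope and the water table at the surface, the effective normal stress on the slip plane uses the buoyant unit weight γ' = γ_sat − γ_w while the driving shear stress uses γ_sat:
FS = [c' + γ' z cos²β tanφ'] / [γ_sat z sinβ cosβ]
(For c' = 0 this reduces to FS = (γ'/γ_sat)·tanφ'/tanβ.)
γ' = 18.9 − 9.81 = 9.09 kN/m³
Numerator = 0.0 + 9.09·3.7·cos²10.6°·tan28.7° = 0.0 + 9.09·3.7·0.9662·0.5475 = 17.790 kPa
Denominator = 18.9·3.7·sin10.6°·cos10.6° = 18.9·3.7·0.1840·0.9829 = 12.644 kPa
FS = 17.790 / 12.644 = 1.407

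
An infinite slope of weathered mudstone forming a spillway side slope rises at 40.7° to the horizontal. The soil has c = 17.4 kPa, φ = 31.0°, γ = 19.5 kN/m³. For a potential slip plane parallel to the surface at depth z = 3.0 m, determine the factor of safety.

FS = 1.30

For an infinite slope with a slip plane parallel to the surface (no pore pressure): FS = [c + γz cos²β tanφ] / [γz sinβ cosβ].
γz = 19.5·3.0 = 58.50 kN/m²
Numerator = 17.4 + 58.50·cos²40.7°·tan31.0° = 17.4 + 58.50·0.5748·0.6009 = 37.603 kPa
Denominator = 58.50·sin40.7°·cos40.7° = 58.50·0.6521·0.7581 = 28.921 kPa
FS = 37.603 / 28.921 = 1.300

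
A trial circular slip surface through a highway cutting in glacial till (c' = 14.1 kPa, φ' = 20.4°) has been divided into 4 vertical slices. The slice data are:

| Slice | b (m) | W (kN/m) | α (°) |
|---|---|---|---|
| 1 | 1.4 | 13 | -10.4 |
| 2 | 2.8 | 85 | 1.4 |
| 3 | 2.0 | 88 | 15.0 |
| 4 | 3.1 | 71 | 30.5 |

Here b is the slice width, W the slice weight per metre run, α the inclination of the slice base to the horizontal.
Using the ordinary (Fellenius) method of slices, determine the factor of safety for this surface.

FS = 3.93

Ordinary method of slices: FS = Σ[c'·Δl_i + (W_i cosα_i)·tanφ'] / Σ W_i sinα_i, with Δl_i = b_i / cosα_i.
Slice 1: Δl = 1.4/cos(-10.4°) = 1.423 m; N'_1 = 13·cos(-10.4°) = 12.8; c'Δl = 20.07; W sinα = -2.3
Slice 2: Δl = 2.8/cos1.4° = 2.801 m; N'_2 = 85·cos1.4° = 85.0; c'Δl = 39.49; W sinα = 2.1
Slice 3: Δl = 2.0/cos15.0° = 2.071 m; N'_3 = 88·cos15.0° = 85.0; c'Δl = 29.19; W sinα = 22.8
Slice 4: Δl = 3.1/cos30.5° = 3.598 m; N'_4 = 71·cos30.5° = 61.2; c'Δl = 50.73; W sinα = 36.0
Σc'Δl = 139.5 kN/m; ΣN' = 243.9 kN/m; ΣW sinα = 58.5 kN/m
Resisting = 139.5 + 243.9·tan20.4° = 139.5 + 90.7 = 230.2 kN/m
FS = 230.2 / 58.5 = 3.932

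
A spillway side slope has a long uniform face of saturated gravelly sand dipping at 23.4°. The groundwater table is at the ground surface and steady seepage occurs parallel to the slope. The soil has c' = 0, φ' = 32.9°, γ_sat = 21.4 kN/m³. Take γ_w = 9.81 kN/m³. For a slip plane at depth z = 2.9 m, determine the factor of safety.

FS = 0.81

With seepage parallel to the slope and the water table at the surface, the effective normal stress on the slip plane uses the buoyant unit weight γ' = γ_sat − γ_w while the driving shear stress uses γ_sat:
FS = [c' + γ' z cos²β tanφ'] / [γ_sat z sinβ cosβ]
(For c' = 0 this reduces to FS = (γ'/γ_sat)·tanφ'/tanβ.)
γ' = 21.4 − 9.81 = 11.59 kN/m³
Numerator = 0.0 + 11.59·2.9·cos²23.4°·tan32.9° = 0.0 + 11.59·2.9·0.8423·0.6469 = 18.314 kPa
Denominator = 21.4·2.9·sin23.4°·cos23.4° = 21.4·2.9·0.3971·0.9178 = 22.620 kPa
FS = 18.314 / 22.620 = 0.810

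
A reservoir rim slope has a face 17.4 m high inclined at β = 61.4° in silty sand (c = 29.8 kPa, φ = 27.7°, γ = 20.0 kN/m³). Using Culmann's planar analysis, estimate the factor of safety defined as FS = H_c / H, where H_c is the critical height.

FS = 1.58

H_c = (4c/γ) · sinβ cosφ / [1 − cos(β − φ)]
    = (4·29.8/20.0) · sin61.4°·cos27.7° / [1 − cos33.7°]
    = 5.960 · 0.7774 / 0.1680 = 27.57 m
FS = H_c / H = 27.57 / 17.4 = 1.584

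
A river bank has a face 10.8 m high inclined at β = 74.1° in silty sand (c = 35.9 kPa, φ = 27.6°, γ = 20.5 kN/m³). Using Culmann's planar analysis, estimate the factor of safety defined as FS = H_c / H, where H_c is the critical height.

H_c = (4c/γ) · sinβ cosφ / [1 − cos(β − φ)]
    = (4·35.9/20.5) · sin74.1°·cos27.6° / [1 − cos46.5°]
    = 7.005 · 0.8523 / 0.3116 = 19.16 m
FS = H_c / H = 19.16 / 10.8 = 1.774

FS = 1.77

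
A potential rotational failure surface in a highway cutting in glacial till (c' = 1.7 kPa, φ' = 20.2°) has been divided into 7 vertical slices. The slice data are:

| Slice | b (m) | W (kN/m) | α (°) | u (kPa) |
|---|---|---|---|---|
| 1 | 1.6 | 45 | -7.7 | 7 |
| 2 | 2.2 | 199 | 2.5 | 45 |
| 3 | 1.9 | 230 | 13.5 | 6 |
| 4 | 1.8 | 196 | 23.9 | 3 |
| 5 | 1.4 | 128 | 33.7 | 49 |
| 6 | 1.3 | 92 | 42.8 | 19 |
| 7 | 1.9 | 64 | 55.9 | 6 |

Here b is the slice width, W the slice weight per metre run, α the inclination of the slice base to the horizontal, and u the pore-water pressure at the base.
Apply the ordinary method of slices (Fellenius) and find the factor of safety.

Ordinary method of slices: FS = Σ[c'·Δl_i + (W_i cosα_i − u_i·Δl_i)·tanφ'] / Σ W_i sinα_i, with Δl_i = b_i / cosα_i.
Slice 1: Δl = 1.6/cos(-7.7°) = 1.615 m; N'_1 = 45·cos(-7.7°) − 7·1.615 = 33.3; c'Δl = 2.74; W sinα = -6.0
Slice 2: Δl = 2.2/cos2.5° = 2.202 m; N'_2 = 199·cos2.5° − 45·2.202 = 99.7; c'Δl = 3.74; W sinα = 8.7
Slice 3: Δl = 1.9/cos13.5° = 1.954 m; N'_3 = 230·cos13.5° − 6·1.954 = 211.9; c'Δl = 3.32; W sinα = 53.7
Slice 4: Δl = 1.8/cos23.9° = 1.969 m; N'_4 = 196·cos23.9° − 3·1.969 = 173.3; c'Δl = 3.35; W sinα = 79.4
Slice 5: Δl = 1.4/cos33.7° = 1.683 m; N'_5 = 128·cos33.7° − 49·1.683 = 24.0; c'Δl = 2.86; W sinα = 71.0
Slice 6: Δl = 1.3/cos42.8° = 1.772 m; N'_6 = 92·cos42.8° − 19·1.772 = 33.8; c'Δl = 3.01; W sinα = 62.5
Slice 7: Δl = 1.9/cos55.9° = 3.389 m; N'_7 = 64·cos55.9° − 6·3.389 = 15.5; c'Δl = 5.76; W sinα = 53.0
Σc'Δl = 24.8 kN/m; ΣN' = 591.6 kN/m; ΣW sinα = 322.3 kN/m
Resisting = 24.8 + 591.6·tan20.2° = 24.8 + 217.7 = 242.5 kN/m
FS = 242.5 / 322.3 = 0.752

FS = 0.75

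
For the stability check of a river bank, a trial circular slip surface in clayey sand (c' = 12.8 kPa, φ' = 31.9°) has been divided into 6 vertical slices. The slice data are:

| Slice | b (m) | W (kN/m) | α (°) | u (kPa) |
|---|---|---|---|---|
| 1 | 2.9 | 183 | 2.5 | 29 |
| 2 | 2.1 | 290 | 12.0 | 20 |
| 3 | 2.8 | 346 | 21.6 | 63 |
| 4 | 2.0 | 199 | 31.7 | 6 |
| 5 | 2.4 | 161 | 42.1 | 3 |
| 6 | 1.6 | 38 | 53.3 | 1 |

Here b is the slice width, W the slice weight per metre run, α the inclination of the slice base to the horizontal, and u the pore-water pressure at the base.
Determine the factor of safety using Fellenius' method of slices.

FS = 1.55

Ordinary method of slices: FS = Σ[c'·Δl_i + (W_i cosα_i − u_i·Δl_i)·tanφ'] / Σ W_i sinα_i, with Δl_i = b_i / cosα_i.
Slice 1: Δl = 2.9/cos2.5° = 2.903 m; N'_1 = 183·cos2.5° − 29·2.903 = 98.6; c'Δl = 37.16; W sinα = 8.0
Slice 2: Δl = 2.1/cos12.0° = 2.147 m; N'_2 = 290·cos12.0° − 20·2.147 = 240.7; c'Δl = 27.48; W sinα = 60.3
Slice 3: Δl = 2.8/cos21.6° = 3.011 m; N'_3 = 346·cos21.6° − 63·3.011 = 132.0; c'Δl = 38.55; W sinα = 127.4
Slice 4: Δl = 2.0/cos31.7° = 2.351 m; N'_4 = 199·cos31.7° − 6·2.351 = 155.2; c'Δl = 30.09; W sinα = 104.6
Slice 5: Δl = 2.4/cos42.1° = 3.235 m; N'_5 = 161·cos42.1° − 3·3.235 = 109.8; c'Δl = 41.40; W sinα = 107.9
Slice 6: Δl = 1.6/cos53.3° = 2.677 m; N'_6 = 38·cos53.3° − 1·2.677 = 20.0; c'Δl = 34.27; W sinα = 30.5
Σc'Δl = 208.9 kN/m; ΣN' = 756.3 kN/m; ΣW sinα = 438.6 kN/m
Resisting = 208.9 + 756.3·tan31.9° = 208.9 + 470.8 = 679.7 kN/m
FS = 679.7 / 438.6 = 1.550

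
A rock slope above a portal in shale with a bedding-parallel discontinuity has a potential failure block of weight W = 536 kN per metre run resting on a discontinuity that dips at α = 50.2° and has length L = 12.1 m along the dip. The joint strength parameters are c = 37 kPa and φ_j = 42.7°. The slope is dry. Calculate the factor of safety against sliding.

Resolving the block weight along and normal to the plane and applying the Mohr–Coulomb strength on the joint:
N' = W cosα = 536·cos50.2° = 343.1 kN/m
Driving force T = W sinα = 536·sin50.2° = 411.8 kN/m
Resisting force R = c·L + N'·tanφ_j = 37·12.1 + 343.1·tan42.7° = 447.7 + 316.6 = 764.3 kN/m
FS = R / T = 764.3 / 411.8 = 1.856

FS = 1.86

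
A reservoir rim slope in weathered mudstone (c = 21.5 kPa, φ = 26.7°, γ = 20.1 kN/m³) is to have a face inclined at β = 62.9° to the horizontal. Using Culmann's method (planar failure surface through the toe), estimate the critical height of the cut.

Culmann's analysis gives the critical failure plane at α_cr = (β + φ)/2 = (62.9 + 26.7)/2 = 44.8°, and the critical height
H_c = (4c/γ) · sinβ cosφ / [1 − cos(β − φ)]
    = (4·21.5/20.1) · sin62.9°·cos26.7° / [1 − cos(36.2°)]
    = 4.279 · 0.8902·0.8934 / [1 − 0.8070]
    = 4.279 · 0.7953 / 0.1930
    = 17.63 m

H_c = 17.63 m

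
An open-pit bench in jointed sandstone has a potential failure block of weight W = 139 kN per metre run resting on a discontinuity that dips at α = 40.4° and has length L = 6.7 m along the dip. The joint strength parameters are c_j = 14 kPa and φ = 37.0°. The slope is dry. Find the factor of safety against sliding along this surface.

FS = 1.93

Resolving the block weight along and normal to the plane and applying the Mohr–Coulomb strength on the joint:
N' = W cosα = 139·cos40.4° = 105.9 kN/m
Driving force T = W sinα = 139·sin40.4° = 90.1 kN/m
Resisting force R = c_j·L + N'·tanφ = 14·6.7 + 105.9·tan37.0° = 93.8 + 79.8 = 173.6 kN/m
FS = R / T = 173.6 / 90.1 = 1.927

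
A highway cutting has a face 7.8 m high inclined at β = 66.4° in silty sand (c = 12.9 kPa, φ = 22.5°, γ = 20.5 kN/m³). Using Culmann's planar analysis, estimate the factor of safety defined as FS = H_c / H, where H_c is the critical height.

H_c = (4c/γ) · sinβ cosφ / [1 − cos(β − φ)]
    = (4·12.9/20.5) · sin66.4°·cos22.5° / [1 − cos43.9°]
    = 2.517 · 0.8466 / 0.2794 = 7.63 m
FS = H_c / H = 7.63 / 7.8 = 0.978

FS = 0.98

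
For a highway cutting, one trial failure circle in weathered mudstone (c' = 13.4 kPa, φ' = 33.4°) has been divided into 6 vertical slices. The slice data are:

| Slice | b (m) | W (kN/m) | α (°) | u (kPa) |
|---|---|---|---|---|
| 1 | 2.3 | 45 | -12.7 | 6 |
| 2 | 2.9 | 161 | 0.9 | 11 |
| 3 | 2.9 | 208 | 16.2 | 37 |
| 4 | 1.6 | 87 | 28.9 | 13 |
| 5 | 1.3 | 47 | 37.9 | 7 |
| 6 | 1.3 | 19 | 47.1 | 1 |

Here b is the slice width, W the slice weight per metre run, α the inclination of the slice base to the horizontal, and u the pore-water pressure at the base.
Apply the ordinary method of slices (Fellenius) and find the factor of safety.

Ordinary method of slices: FS = Σ[c'·Δl_i + (W_i cosα_i − u_i·Δl_i)·tanφ'] / Σ W_i sinα_i, with Δl_i = b_i / cosα_i.
Slice 1: Δl = 2.3/cos(-12.7°) = 2.358 m; N'_1 = 45·cos(-12.7°) − 6·2.358 = 29.8; c'Δl = 31.59; W sinα = -9.9
Slice 2: Δl = 2.9/cos0.9° = 2.900 m; N'_2 = 161·cos0.9° − 11·2.900 = 129.1; c'Δl = 38.86; W sinα = 2.5
Slice 3: Δl = 2.9/cos16.2° = 3.020 m; N'_3 = 208·cos16.2° − 37·3.020 = 88.0; c'Δl = 40.47; W sinα = 58.0
Slice 4: Δl = 1.6/cos28.9° = 1.828 m; N'_4 = 87·cos28.9° − 13·1.828 = 52.4; c'Δl = 24.49; W sinα = 42.0
Slice 5: Δl = 1.3/cos37.9° = 1.647 m; N'_5 = 47·cos37.9° − 7·1.647 = 25.6; c'Δl = 22.08; W sinα = 28.9
Slice 6: Δl = 1.3/cos47.1° = 1.910 m; N'_6 = 19·cos47.1° − 1·1.910 = 11.0; c'Δl = 25.59; W sinα = 13.9
Σc'Δl = 183.1 kN/m; ΣN' = 335.8 kN/m; ΣW sinα = 135.5 kN/m
Resisting = 183.1 + 335.8·tan33.4° = 183.1 + 221.4 = 404.5 kN/m
FS = 404.5 / 135.5 = 2.985

FS = 2.99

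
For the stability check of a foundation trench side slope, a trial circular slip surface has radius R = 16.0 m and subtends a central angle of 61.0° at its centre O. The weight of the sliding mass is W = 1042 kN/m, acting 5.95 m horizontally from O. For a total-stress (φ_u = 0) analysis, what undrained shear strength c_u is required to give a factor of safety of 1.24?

c_u = 28.2 kPa

FS = c_u·L_a·R / (W·d), so c_u = FS·W·d / (L_a·R).
Arc length L_a = R·θ = 16.0·(61.0°·π/180) = 16.0·1.0647 = 17.03 m
c_u = 1.24·1042·5.95 / (17.03·16.0) = 7687.9 / 272.55 = 28.21 kPa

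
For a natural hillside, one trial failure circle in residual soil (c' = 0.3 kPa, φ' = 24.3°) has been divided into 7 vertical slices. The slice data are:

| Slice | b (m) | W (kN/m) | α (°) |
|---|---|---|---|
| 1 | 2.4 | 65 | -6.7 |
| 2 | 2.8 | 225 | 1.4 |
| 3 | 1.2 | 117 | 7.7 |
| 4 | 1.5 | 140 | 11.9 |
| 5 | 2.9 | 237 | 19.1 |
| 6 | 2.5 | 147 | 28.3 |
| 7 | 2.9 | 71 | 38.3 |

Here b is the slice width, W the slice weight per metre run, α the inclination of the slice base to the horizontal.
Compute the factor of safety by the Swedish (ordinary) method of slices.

FS = 1.86

Ordinary method of slices: FS = Σ[c'·Δl_i + (W_i cosα_i)·tanφ'] / Σ W_i sinα_i, with Δl_i = b_i / cosα_i.
Slice 1: Δl = 2.4/cos(-6.7°) = 2.417 m; N'_1 = 65·cos(-6.7°) = 64.6; c'Δl = 0.72; W sinα = -7.6
Slice 2: Δl = 2.8/cos1.4° = 2.801 m; N'_2 = 225·cos1.4° = 224.9; c'Δl = 0.84; W sinα = 5.5
Slice 3: Δl = 1.2/cos7.7° = 1.211 m; N'_3 = 117·cos7.7° = 115.9; c'Δl = 0.36; W sinα = 15.7
Slice 4: Δl = 1.5/cos11.9° = 1.533 m; N'_4 = 140·cos11.9° = 137.0; c'Δl = 0.46; W sinα = 28.9
Slice 5: Δl = 2.9/cos19.1° = 3.069 m; N'_5 = 237·cos19.1° = 224.0; c'Δl = 0.92; W sinα = 77.6
Slice 6: Δl = 2.5/cos28.3° = 2.839 m; N'_6 = 147·cos28.3° = 129.4; c'Δl = 0.85; W sinα = 69.7
Slice 7: Δl = 2.9/cos38.3° = 3.695 m; N'_7 = 71·cos38.3° = 55.7; c'Δl = 1.11; W sinα = 44.0
Σc'Δl = 5.3 kN/m; ΣN' = 951.5 kN/m; ΣW sinα = 233.7 kN/m
Resisting = 5.3 + 951.5·tan24.3° = 5.3 + 429.6 = 434.9 kN/m
FS = 434.9 / 233.7 = 1.861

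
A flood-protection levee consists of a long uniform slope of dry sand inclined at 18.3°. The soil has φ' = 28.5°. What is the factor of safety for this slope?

FS = 1.64

For a dry cohesionless infinite slope the factor of safety is FS = tanφ' / tanβ.
FS = tan28.5° / tan18.3° = 0.5430 / 0.3307 = 1.642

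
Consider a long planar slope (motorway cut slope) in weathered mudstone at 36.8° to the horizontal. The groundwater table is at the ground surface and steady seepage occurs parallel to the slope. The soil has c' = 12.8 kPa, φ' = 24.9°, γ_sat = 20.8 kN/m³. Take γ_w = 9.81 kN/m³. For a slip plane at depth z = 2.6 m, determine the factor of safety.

With seepage parallel to the slope and the water table at the surface, the effective normal stress on the slip plane uses the buoyant unit weight γ' = γ_sat − γ_w while the driving shear stress uses γ_sat:
FS = [c' + γ' z cos²β tanφ'] / [γ_sat z sinβ cosβ]
γ' = 20.8 − 9.81 = 10.99 kN/m³
Numerator = 12.8 + 10.99·2.6·cos²36.8°·tan24.9° = 12.8 + 10.99·2.6·0.6412·0.4642 = 21.304 kPa
Denominator = 20.8·2.6·sin36.8°·cos36.8° = 20.8·2.6·0.5990·0.8007 = 25.940 kPa
FS = 21.304 / 25.940 = 0.821

FS = 0.82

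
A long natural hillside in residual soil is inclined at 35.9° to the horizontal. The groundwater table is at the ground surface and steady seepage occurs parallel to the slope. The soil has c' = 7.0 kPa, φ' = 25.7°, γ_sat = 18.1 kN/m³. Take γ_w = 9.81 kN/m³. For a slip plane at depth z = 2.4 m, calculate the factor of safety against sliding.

With seepage parallel to the slope and the water table at the surface, the effective normal stress on the slip plane uses the buoyant unit weight γ' = γ_sat − γ_w while the driving shear stress uses γ_sat:
FS = [c' + γ' z cos²β tanφ'] / [γ_sat z sinβ cosβ]
γ' = 18.1 − 9.81 = 8.29 kN/m³
Numerator = 7.0 + 8.29·2.4·cos²35.9°·tan25.7° = 7.0 + 8.29·2.4·0.6562·0.4813 = 13.283 kPa
Denominator = 18.1·2.4·sin35.9°·cos35.9° = 18.1·2.4·0.5864·0.8100 = 20.633 kPa
FS = 13.283 / 20.633 = 0.644

FS = 0.64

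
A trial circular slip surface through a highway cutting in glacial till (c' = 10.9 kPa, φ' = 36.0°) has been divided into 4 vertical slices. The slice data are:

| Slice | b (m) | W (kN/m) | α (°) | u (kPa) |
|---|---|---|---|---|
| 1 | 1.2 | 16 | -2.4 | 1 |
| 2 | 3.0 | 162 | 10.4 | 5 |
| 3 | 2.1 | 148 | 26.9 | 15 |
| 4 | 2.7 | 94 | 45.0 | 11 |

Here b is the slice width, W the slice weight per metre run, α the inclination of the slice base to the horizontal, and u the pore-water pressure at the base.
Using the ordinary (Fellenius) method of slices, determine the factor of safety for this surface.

Ordinary method of slices: FS = Σ[c'·Δl_i + (W_i cosα_i − u_i·Δl_i)·tanφ'] / Σ W_i sinα_i, with Δl_i = b_i / cosα_i.
Slice 1: Δl = 1.2/cos(-2.4°) = 1.201 m; N'_1 = 16·cos(-2.4°) − 1·1.201 = 14.8; c'Δl = 13.09; W sinα = -0.7
Slice 2: Δl = 3.0/cos10.4° = 3.050 m; N'_2 = 162·cos10.4° − 5·3.050 = 144.1; c'Δl = 33.25; W sinα = 29.2
Slice 3: Δl = 2.1/cos26.9° = 2.355 m; N'_3 = 148·cos26.9° − 15·2.355 = 96.7; c'Δl = 25.67; W sinα = 67.0
Slice 4: Δl = 2.7/cos45.0° = 3.818 m; N'_4 = 94·cos45.0° − 11·3.818 = 24.5; c'Δl = 41.62; W sinα = 66.5
Σc'Δl = 113.6 kN/m; ΣN' = 280.0 kN/m; ΣW sinα = 162.0 kN/m
Resisting = 113.6 + 280.0·tan36.0° = 113.6 + 203.4 = 317.1 kN/m
FS = 317.1 / 162.0 = 1.957

FS = 1.96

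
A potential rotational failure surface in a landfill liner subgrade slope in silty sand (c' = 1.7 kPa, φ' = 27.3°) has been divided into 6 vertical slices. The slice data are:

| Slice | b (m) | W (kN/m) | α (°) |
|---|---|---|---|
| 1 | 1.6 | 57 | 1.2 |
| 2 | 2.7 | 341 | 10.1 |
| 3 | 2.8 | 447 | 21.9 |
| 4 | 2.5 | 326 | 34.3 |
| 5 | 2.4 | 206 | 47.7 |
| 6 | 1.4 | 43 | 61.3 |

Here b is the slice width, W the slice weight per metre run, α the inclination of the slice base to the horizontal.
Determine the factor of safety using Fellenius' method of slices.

Ordinary method of slices: FS = Σ[c'·Δl_i + (W_i cosα_i)·tanφ'] / Σ W_i sinα_i, with Δl_i = b_i / cosα_i.
Slice 1: Δl = 1.6/cos1.2° = 1.600 m; N'_1 = 57·cos1.2° = 57.0; c'Δl = 2.72; W sinα = 1.2
Slice 2: Δl = 2.7/cos10.1° = 2.743 m; N'_2 = 341·cos10.1° = 335.7; c'Δl = 4.66; W sinα = 59.8
Slice 3: Δl = 2.8/cos21.9° = 3.018 m; N'_3 = 447·cos21.9° = 414.7; c'Δl = 5.13; W sinα = 166.7
Slice 4: Δl = 2.5/cos34.3° = 3.026 m; N'_4 = 326·cos34.3° = 269.3; c'Δl = 5.14; W sinα = 183.7
Slice 5: Δl = 2.4/cos47.7° = 3.566 m; N'_5 = 206·cos47.7° = 138.6; c'Δl = 6.06; W sinα = 152.4
Slice 6: Δl = 1.4/cos61.3° = 2.915 m; N'_6 = 43·cos61.3° = 20.6; c'Δl = 4.96; W sinα = 37.7
Σc'Δl = 28.7 kN/m; ΣN' = 1236.0 kN/m; ΣW sinα = 601.5 kN/m
Resisting = 28.7 + 1236.0·tan27.3° = 28.7 + 638.0 = 666.6 kN/m
FS = 666.6 / 601.5 = 1.108

FS = 1.11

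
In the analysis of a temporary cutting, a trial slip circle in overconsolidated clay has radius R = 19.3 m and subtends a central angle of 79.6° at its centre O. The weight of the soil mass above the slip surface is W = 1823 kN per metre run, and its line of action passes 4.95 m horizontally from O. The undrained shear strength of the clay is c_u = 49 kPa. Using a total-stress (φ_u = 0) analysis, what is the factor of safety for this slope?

FS = 2.81

Taking moments about the centre O, the resisting moment is provided by the undrained shear strength acting along the arc:
Arc length L_a = R·θ = 19.3·(79.6°·π/180) = 19.3·1.3893 = 26.81 m
M_R = c_u·L_a·R = 49·26.81·19.3 = 25357.2 kN·m/m
M_D = W·d = 1823·4.95 = 9023.9 kN·m/m
FS = M_R / M_D = 25357.2 / 9023.9 = 2.810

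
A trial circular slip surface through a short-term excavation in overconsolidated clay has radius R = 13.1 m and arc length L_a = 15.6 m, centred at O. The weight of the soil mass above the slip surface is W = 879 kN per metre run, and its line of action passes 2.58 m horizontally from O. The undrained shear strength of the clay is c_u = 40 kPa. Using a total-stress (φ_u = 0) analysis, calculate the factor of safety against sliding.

FS = 3.60

Taking moments about the centre O, the resisting moment is provided by the undrained shear strength acting along the arc:
M_R = c_u·L_a·R = 40·15.60·13.1 = 8174.4 kN·m/m
M_D = W·d = 879·2.58 = 2267.8 kN·m/m
FS = M_R / M_D = 8174.4 / 2267.8 = 3.605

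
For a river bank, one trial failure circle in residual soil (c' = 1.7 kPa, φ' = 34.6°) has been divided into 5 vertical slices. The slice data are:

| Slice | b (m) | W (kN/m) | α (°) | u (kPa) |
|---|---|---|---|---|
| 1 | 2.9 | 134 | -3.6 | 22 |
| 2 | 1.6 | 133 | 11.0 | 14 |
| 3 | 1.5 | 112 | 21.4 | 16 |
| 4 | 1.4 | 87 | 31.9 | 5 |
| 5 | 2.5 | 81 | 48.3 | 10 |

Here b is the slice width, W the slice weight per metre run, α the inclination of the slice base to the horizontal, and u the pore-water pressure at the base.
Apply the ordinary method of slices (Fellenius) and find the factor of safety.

FS = 1.54

Ordinary method of slices: FS = Σ[c'·Δl_i + (W_i cosα_i − u_i·Δl_i)·tanφ'] / Σ W_i sinα_i, with Δl_i = b_i / cosα_i.
Slice 1: Δl = 2.9/cos(-3.6°) = 2.906 m; N'_1 = 134·cos(-3.6°) − 22·2.906 = 69.8; c'Δl = 4.94; W sinα = -8.4
Slice 2: Δl = 1.6/cos11.0° = 1.630 m; N'_2 = 133·cos11.0° − 14·1.630 = 107.7; c'Δl = 2.77; W sinα = 25.4
Slice 3: Δl = 1.5/cos21.4° = 1.611 m; N'_3 = 112·cos21.4° − 16·1.611 = 78.5; c'Δl = 2.74; W sinα = 40.9
Slice 4: Δl = 1.4/cos31.9° = 1.649 m; N'_4 = 87·cos31.9° − 5·1.649 = 65.6; c'Δl = 2.80; W sinα = 46.0
Slice 5: Δl = 2.5/cos48.3° = 3.758 m; N'_5 = 81·cos48.3° − 10·3.758 = 16.3; c'Δl = 6.39; W sinα = 60.5
Σc'Δl = 19.6 kN/m; ΣN' = 338.0 kN/m; ΣW sinα = 164.3 kN/m
Resisting = 19.6 + 338.0·tan34.6° = 19.6 + 233.1 = 252.8 kN/m
FS = 252.8 / 164.3 = 1.539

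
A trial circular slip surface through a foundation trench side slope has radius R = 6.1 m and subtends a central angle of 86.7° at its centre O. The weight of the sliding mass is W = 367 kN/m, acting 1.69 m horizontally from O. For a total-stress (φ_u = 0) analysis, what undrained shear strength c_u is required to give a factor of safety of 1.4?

FS = c_u·L_a·R / (W·d), so c_u = FS·W·d / (L_a·R).
Arc length L_a = R·θ = 6.1·(86.7°·π/180) = 6.1·1.5132 = 9.23 m
c_u = 1.4·367·1.69 / (9.23·6.1) = 868.3 / 56.31 = 15.42 kPa

c_u = 15.4 kPa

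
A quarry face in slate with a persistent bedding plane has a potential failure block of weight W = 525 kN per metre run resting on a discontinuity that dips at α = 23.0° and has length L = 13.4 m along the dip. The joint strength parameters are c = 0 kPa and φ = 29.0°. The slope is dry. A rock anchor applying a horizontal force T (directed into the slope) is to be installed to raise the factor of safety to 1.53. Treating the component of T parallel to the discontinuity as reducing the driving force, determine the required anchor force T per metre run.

Resolving forces along and normal to the sliding plane, with the horizontal anchor force T adding T·sinα to the effective normal force and T·cosα acting up the plane against the driving force:
FS = [cL + (W cosα + T sinα) tanφ] / [W sinα − T cosα]
Without the anchor: N' = 483.3 kN/m, driving T_d = 205.1 kN/m, resisting R = 0·13.4 + 483.3·tan29.0° = 267.9 kN/m, FS = 1.31.
Setting FS = 1.53 and solving for T:
1.53·(205.1 − T cos23.0°) = 267.9 + T sin23.0°·tan29.0°
T·(sin23.0°·tan29.0° + 1.53·cos23.0°) = 1.53·205.1 − 267.9
T·(0.3907·0.5543 + 1.53·0.9205) = 313.9 − 267.9 = 46.0
T·1.6250 = 46.0
T = 28.3 kN/m

T = 28 kN/m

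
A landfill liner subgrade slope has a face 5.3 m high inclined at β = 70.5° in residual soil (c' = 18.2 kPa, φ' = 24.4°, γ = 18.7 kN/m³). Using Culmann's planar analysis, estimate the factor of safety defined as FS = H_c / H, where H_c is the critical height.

H_c = (4c'/γ) · sinβ cosφ' / [1 − cos(β − φ')]
    = (4·18.2/18.7) · sin70.5°·cos24.4° / [1 − cos46.1°]
    = 3.893 · 0.8584 / 0.3066 = 10.90 m
FS = H_c / H = 10.90 / 5.3 = 2.057

FS = 2.06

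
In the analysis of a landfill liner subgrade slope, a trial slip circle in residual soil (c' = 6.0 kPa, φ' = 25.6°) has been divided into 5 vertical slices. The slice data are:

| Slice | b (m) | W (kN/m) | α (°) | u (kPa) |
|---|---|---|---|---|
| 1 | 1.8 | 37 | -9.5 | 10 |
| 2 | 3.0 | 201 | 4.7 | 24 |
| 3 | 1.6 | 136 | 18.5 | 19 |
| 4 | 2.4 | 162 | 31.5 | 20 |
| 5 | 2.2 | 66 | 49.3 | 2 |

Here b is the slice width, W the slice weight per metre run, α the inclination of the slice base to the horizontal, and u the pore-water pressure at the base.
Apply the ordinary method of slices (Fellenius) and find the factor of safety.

Ordinary method of slices: FS = Σ[c'·Δl_i + (W_i cosα_i − u_i·Δl_i)·tanφ'] / Σ W_i sinα_i, with Δl_i = b_i / cosα_i.
Slice 1: Δl = 1.8/cos(-9.5°) = 1.825 m; N'_1 = 37·cos(-9.5°) − 10·1.825 = 18.2; c'Δl = 10.95; W sinα = -6.1
Slice 2: Δl = 3.0/cos4.7° = 3.010 m; N'_2 = 201·cos4.7° − 24·3.010 = 128.1; c'Δl = 18.06; W sinα = 16.5
Slice 3: Δl = 1.6/cos18.5° = 1.687 m; N'_3 = 136·cos18.5° − 19·1.687 = 96.9; c'Δl = 10.12; W sinα = 43.2
Slice 4: Δl = 2.4/cos31.5° = 2.815 m; N'_4 = 162·cos31.5° − 20·2.815 = 81.8; c'Δl = 16.89; W sinα = 84.6
Slice 5: Δl = 2.2/cos49.3° = 3.374 m; N'_5 = 66·cos49.3° − 2·3.374 = 36.3; c'Δl = 20.24; W sinα = 50.0
Σc'Δl = 76.3 kN/m; ΣN' = 361.4 kN/m; ΣW sinα = 188.2 kN/m
Resisting = 76.3 + 361.4·tan25.6° = 76.3 + 173.1 = 249.4 kN/m
FS = 249.4 / 188.2 = 1.325

FS = 1.33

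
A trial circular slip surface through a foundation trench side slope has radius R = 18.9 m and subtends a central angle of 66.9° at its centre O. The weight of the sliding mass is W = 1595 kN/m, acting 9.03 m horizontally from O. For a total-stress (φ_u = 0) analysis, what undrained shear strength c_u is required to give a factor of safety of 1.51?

FS = c_u·L_a·R / (W·d), so c_u = FS·W·d / (L_a·R).
Arc length L_a = R·θ = 18.9·(66.9°·π/180) = 18.9·1.1676 = 22.07 m
c_u = 1.51·1595·9.03 / (22.07·18.9) = 21748.3 / 417.09 = 52.14 kPa

c_u = 52.1 kPa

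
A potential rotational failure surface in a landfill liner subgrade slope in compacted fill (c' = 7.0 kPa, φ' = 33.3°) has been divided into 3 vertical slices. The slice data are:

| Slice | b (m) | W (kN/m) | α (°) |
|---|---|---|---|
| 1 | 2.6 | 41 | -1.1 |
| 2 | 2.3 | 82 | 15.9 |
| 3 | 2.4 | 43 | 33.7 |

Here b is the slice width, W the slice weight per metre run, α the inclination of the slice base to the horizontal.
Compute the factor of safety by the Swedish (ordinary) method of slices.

FS = 3.46

Ordinary method of slices: FS = Σ[c'·Δl_i + (W_i cosα_i)·tanφ'] / Σ W_i sinα_i, with Δl_i = b_i / cosα_i.
Slice 1: Δl = 2.6/cos(-1.1°) = 2.600 m; N'_1 = 41·cos(-1.1°) = 41.0; c'Δl = 18.20; W sinα = -0.8
Slice 2: Δl = 2.3/cos15.9° = 2.391 m; N'_2 = 82·cos15.9° = 78.9; c'Δl = 16.74; W sinα = 22.5
Slice 3: Δl = 2.4/cos33.7° = 2.885 m; N'_3 = 43·cos33.7° = 35.8; c'Δl = 20.19; W sinα = 23.9
Σc'Δl = 55.1 kN/m; ΣN' = 155.6 kN/m; ΣW sinα = 45.5 kN/m
Resisting = 55.1 + 155.6·tan33.3° = 55.1 + 102.2 = 157.4 kN/m
FS = 157.4 / 45.5 = 3.456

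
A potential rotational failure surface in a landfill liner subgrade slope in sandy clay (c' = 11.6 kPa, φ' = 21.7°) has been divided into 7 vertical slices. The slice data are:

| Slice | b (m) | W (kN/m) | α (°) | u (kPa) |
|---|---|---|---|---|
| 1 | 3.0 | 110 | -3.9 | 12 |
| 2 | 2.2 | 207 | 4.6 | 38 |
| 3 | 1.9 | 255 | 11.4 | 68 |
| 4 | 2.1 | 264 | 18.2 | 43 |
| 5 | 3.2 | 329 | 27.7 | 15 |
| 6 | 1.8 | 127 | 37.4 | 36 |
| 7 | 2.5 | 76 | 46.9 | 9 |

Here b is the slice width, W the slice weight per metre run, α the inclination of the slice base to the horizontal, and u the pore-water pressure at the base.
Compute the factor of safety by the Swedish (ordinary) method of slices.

FS = 1.21

Ordinary method of slices: FS = Σ[c'·Δl_i + (W_i cosα_i − u_i·Δl_i)·tanφ'] / Σ W_i sinα_i, with Δl_i = b_i / cosα_i.
Slice 1: Δl = 3.0/cos(-3.9°) = 3.007 m; N'_1 = 110·cos(-3.9°) − 12·3.007 = 73.7; c'Δl = 34.88; W sinα = -7.5
Slice 2: Δl = 2.2/cos4.6° = 2.207 m; N'_2 = 207·cos4.6° − 38·2.207 = 122.5; c'Δl = 25.60; W sinα = 16.6
Slice 3: Δl = 1.9/cos11.4° = 1.938 m; N'_3 = 255·cos11.4° − 68·1.938 = 118.2; c'Δl = 22.48; W sinα = 50.4
Slice 4: Δl = 2.1/cos18.2° = 2.211 m; N'_4 = 264·cos18.2° − 43·2.211 = 155.7; c'Δl = 25.64; W sinα = 82.5
Slice 5: Δl = 3.2/cos27.7° = 3.614 m; N'_5 = 329·cos27.7° − 15·3.614 = 237.1; c'Δl = 41.92; W sinα = 152.9
Slice 6: Δl = 1.8/cos37.4° = 2.266 m; N'_6 = 127·cos37.4° − 36·2.266 = 19.3; c'Δl = 26.28; W sinα = 77.1
Slice 7: Δl = 2.5/cos46.9° = 3.659 m; N'_7 = 76·cos46.9° − 9·3.659 = 19.0; c'Δl = 42.44; W sinα = 55.5
Σc'Δl = 219.3 kN/m; ΣN' = 745.4 kN/m; ΣW sinα = 427.5 kN/m
Resisting = 219.3 + 745.4·tan21.7° = 219.3 + 296.6 = 515.9 kN/m
FS = 515.9 / 427.5 = 1.207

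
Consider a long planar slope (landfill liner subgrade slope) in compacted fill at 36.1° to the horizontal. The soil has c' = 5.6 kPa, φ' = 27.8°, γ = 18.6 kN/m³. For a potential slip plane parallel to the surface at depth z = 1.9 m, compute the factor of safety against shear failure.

FS = 1.06

For an infinite slope with a slip plane parallel to the surface (no pore pressure): FS = [c' + γz cos²β tanφ'] / [γz sinβ cosβ].
γz = 18.6·1.9 = 35.34 kN/m²
Numerator = 5.6 + 35.34·cos²36.1°·tan27.8° = 5.6 + 35.34·0.6528·0.5272 = 17.764 kPa
Denominator = 35.34·sin36.1°·cos36.1° = 35.34·0.5892·0.8080 = 16.824 kPa
FS = 17.764 / 16.824 = 1.056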